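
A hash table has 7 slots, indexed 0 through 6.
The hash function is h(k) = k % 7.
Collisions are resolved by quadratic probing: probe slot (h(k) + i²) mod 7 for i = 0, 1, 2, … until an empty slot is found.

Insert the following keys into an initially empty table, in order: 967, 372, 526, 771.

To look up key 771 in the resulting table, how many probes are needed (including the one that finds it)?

967 hashes to 1; slot 1 is free → place at 1.
372 hashes to 1; 1 taken → place at 2.
526 hashes to 1; 1,2 taken → place at 5.
771 hashes to 1; 1,2,5 taken → place at 3.
Table: [_, 967, 372, 771, _, 526, _]
Lookup 771: h=1, probe 1,2,5,3 → found at 3.

4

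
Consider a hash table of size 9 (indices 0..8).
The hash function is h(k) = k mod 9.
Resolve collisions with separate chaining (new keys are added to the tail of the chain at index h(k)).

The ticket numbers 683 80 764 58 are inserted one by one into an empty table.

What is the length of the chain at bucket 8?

683 → bucket 8
80 → bucket 8 (collision)
764 → bucket 8 (collision)
58 → bucket 4
Final buckets:
0: -
1: -
2: -
3: -
4: 58
5: -
6: -
7: -
8: 683 -> 80 -> 764

3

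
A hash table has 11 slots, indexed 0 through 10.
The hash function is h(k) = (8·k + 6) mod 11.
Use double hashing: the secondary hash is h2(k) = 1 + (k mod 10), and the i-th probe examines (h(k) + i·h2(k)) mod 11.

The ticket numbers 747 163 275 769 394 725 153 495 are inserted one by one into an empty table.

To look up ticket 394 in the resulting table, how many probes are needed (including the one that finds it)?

747: h=9 => slot 9
163: h=1 => slot 1
275: h=6 => slot 6
769: h=9, h2=10, probe 9,8 => slot 8
394: h=1, h2=5, probe 1,6,0 => slot 0
725: h=9, h2=6, probe 9,4 => slot 4
153: h=9, h2=4, probe 9,2 => slot 2
495: h=6, h2=6, probe 6,1,7 => slot 7
Table: [394, 163, 153, ∅, 725, ∅, 275, 495, 769, 747, ∅]
Lookup 394: h=1, h2=5, probe 1,6,0 → found at 0.

3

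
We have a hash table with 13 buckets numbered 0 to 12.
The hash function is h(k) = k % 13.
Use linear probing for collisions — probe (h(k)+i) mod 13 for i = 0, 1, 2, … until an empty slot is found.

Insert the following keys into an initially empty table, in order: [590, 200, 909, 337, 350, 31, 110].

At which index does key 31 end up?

590: h=5 -> slot 5
200: h=5, probe 5,6 -> slot 6
909: h=12 -> slot 12
337: h=12, probe 12,0 -> slot 0
350: h=12, probe 12,0,1 -> slot 1
31: h=5, probe 5,6,7 -> slot 7
110: h=6, probe 6,7,8 -> slot 8
Table: [337, 350, ∅, ∅, ∅, 590, 200, 31, 110, ∅, ∅, ∅, 909]

7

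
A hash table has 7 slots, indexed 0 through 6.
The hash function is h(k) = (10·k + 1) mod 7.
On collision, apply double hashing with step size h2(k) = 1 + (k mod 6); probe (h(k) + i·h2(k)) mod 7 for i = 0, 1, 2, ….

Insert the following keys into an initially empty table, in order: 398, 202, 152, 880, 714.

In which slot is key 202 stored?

3

398 hashes to 5; slot 5 is free => place at 5.
202 hashes to 5, h2=5; 5 taken => place at 3.
152 hashes to 2; slot 2 is free => place at 2.
880 hashes to 2, h2=5; 2 taken => place at 0.
714 hashes to 1; slot 1 is free => place at 1.
Table: [880, 714, 152, 202, —, 398, —]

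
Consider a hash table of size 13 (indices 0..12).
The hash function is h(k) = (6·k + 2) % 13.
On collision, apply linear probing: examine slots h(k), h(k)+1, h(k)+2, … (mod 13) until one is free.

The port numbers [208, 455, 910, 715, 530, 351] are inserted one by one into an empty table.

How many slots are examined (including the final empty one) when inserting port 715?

208: h=2 → slot 2
455: h=2, probe 2,3 → slot 3
910: h=2, probe 2,3,4 → slot 4
715: h=2, probe 2,3,4,5 → slot 5
530: h=10 → slot 10
351: h=2, probe 2,3,4,5,6 → slot 6
Table: [_, _, 208, 455, 910, 715, 351, _, _, _, 530, _, _]

4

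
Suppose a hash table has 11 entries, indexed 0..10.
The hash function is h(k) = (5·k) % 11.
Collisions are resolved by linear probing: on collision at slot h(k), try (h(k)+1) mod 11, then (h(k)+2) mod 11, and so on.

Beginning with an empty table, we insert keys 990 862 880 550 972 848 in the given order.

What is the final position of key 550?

990 hashes to 0; slot 0 is free => place at 0.
862 hashes to 9; slot 9 is free => place at 9.
880 hashes to 0; 0 taken => place at 1.
550 hashes to 0; 0,1 taken => place at 2.
972 hashes to 9; 9 taken => place at 10.
848 hashes to 5; slot 5 is free => place at 5.
Table: [990, 880, 550, ., ., 848, ., ., ., 862, 972]

2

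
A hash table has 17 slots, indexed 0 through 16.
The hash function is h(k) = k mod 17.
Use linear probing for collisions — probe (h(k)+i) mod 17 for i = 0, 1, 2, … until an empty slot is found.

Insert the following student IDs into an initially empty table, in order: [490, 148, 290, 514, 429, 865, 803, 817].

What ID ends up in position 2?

Insert 490: h=14, slot 14 empty -> index 14.
Insert 148: h=12, slot 12 empty -> index 12.
Insert 290: h=1, slot 1 empty -> index 1.
Insert 514: h=4, slot 4 empty -> index 4.
Insert 429: h=4, slot 4 occupied -> index 5.
Insert 865: h=15, slot 15 empty -> index 15.
Insert 803: h=4, slots 4,5 occupied -> index 6.
Insert 817: h=1, slot 1 occupied -> index 2.
Table: [—, 290, 817, —, 514, 429, 803, —, —, —, —, —, 148, —, 490, 865, —]

817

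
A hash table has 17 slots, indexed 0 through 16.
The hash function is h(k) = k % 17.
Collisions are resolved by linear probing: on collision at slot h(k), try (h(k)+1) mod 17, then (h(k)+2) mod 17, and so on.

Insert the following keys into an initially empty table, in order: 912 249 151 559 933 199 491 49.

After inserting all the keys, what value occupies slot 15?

912: h=11 → slot 11
249: h=11, probe 11,12 → slot 12
151: h=15 → slot 15
559: h=15, probe 15,16 → slot 16
933: h=15, probe 15,16,0 → slot 0
199: h=12, probe 12,13 → slot 13
491: h=15, probe 15,16,0,1 → slot 1
49: h=15, probe 15,16,0,1,2 → slot 2
Table: [933, 491, 49, —, —, —, —, —, —, —, —, 912, 249, 199, —, 151, 559]

151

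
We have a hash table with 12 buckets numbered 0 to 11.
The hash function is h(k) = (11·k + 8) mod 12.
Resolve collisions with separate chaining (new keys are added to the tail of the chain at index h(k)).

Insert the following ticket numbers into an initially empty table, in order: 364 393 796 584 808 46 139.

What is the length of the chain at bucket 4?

3

364 -> bucket 4
393 -> bucket 11
796 -> bucket 4 (collision)
584 -> bucket 0
808 -> bucket 4 (collision)
46 -> bucket 10
139 -> bucket 1
Final buckets:
0: 584
1: 139
2: .
3: .
4: 364 -> 796 -> 808
5: .
6: .
7: .
8: .
9: .
10: 46
11: 393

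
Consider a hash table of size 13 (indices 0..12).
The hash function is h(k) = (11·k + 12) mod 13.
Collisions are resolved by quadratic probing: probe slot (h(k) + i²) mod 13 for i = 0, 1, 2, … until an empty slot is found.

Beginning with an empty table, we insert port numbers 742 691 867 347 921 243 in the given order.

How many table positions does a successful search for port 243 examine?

742: h=10 -> slot 10
691: h=8 -> slot 8
867: h=7 -> slot 7
347: h=7, probe 7,8,11 -> slot 11
921: h=3 -> slot 3
243: h=7, probe 7,8,11,3,10,6 -> slot 6
Table: [∅, ∅, ∅, 921, ∅, ∅, 243, 867, 691, ∅, 742, 347, ∅]
Lookup 243: h=7, probe 7,8,11,3,10,6 → found at 6.

6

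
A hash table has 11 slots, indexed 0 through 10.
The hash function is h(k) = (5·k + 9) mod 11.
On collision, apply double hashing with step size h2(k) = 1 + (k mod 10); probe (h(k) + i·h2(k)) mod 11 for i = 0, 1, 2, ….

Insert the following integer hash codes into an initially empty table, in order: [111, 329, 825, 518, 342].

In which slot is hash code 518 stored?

1

Insert 111: h=3, slot 3 empty -> index 3.
Insert 329: h=4, slot 4 empty -> index 4.
Insert 825: h=9, slot 9 empty -> index 9.
Insert 518: h=3, h2=9, slot 3 occupied -> index 1.
Insert 342: h=3, h2=3, slot 3 occupied -> index 6.
Table: [., 518, ., 111, 329, ., 342, ., ., 825, .]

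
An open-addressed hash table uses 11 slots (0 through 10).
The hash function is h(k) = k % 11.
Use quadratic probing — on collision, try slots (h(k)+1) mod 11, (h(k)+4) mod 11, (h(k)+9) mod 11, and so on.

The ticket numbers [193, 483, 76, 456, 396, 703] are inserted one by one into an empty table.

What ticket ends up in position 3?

703

Insert 193: h=6, slot 6 empty -> index 6.
Insert 483: h=10, slot 10 empty -> index 10.
Insert 76: h=10, slot 10 occupied -> index 0.
Insert 456: h=5, slot 5 empty -> index 5.
Insert 396: h=0, slot 0 occupied -> index 1.
Insert 703: h=10, slots 10,0 occupied -> index 3.
Table: [76, 396, _, 703, _, 456, 193, _, _, _, 483]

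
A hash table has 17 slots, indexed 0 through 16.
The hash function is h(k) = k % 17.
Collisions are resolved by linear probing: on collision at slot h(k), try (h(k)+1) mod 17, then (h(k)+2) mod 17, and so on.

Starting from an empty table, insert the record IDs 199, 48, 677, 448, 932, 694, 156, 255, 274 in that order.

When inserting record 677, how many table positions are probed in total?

199 hashes to 12; slot 12 is free → place at 12.
48 hashes to 14; slot 14 is free → place at 14.
677 hashes to 14; 14 taken → place at 15.
448 hashes to 6; slot 6 is free → place at 6.
932 hashes to 14; 14,15 taken → place at 16.
694 hashes to 14; 14,15,16 taken → place at 0.
156 hashes to 3; slot 3 is free → place at 3.
255 hashes to 0; 0 taken → place at 1.
274 hashes to 2; slot 2 is free → place at 2.
Table: [694, 255, 274, 156, _, _, 448, _, _, _, _, _, 199, _, 48, 677, 932]

2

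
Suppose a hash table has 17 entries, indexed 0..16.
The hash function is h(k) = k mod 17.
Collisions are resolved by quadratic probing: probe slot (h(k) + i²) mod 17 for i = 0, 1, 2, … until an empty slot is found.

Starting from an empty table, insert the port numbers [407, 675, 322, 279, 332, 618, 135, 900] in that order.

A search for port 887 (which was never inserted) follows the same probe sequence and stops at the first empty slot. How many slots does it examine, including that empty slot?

407 hashes to 16; slot 16 is free → place at 16.
675 hashes to 12; slot 12 is free → place at 12.
322 hashes to 16; 16 taken → place at 0.
279 hashes to 7; slot 7 is free → place at 7.
332 hashes to 9; slot 9 is free → place at 9.
618 hashes to 6; slot 6 is free → place at 6.
135 hashes to 16; 16,0 taken → place at 3.
900 hashes to 16; 16,0,3 taken → place at 8.
Table: [322, ∅, ∅, 135, ∅, ∅, 618, 279, 900, 332, ∅, ∅, 675, ∅, ∅, ∅, 407]
Lookup 887: h=3, probe 3,4 → slot 4 empty, not found.

2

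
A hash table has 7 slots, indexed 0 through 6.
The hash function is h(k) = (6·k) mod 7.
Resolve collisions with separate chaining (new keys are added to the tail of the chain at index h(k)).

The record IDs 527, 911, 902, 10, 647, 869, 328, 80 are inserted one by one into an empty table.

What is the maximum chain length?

527 → bucket 5
911 → bucket 6
902 → bucket 1
10 → bucket 4
647 → bucket 4 (collision)
869 → bucket 6 (collision)
328 → bucket 1 (collision)
80 → bucket 4 (collision)
Final buckets:
0: .
1: 902 -> 328
2: .
3: .
4: 10 -> 647 -> 80
5: 527
6: 911 -> 869

3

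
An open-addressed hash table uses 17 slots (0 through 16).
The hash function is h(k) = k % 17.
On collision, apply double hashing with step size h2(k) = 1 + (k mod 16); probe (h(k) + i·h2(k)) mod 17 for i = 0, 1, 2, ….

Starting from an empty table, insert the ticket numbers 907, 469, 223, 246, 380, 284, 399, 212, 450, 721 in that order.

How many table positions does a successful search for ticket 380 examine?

907 hashes to 6; slot 6 is free → place at 6.
469 hashes to 10; slot 10 is free → place at 10.
223 hashes to 2; slot 2 is free → place at 2.
246 hashes to 8; slot 8 is free → place at 8.
380 hashes to 6, h2=13; 6,2 taken → place at 15.
284 hashes to 12; slot 12 is free → place at 12.
399 hashes to 8, h2=16; 8 taken → place at 7.
212 hashes to 8, h2=5; 8 taken → place at 13.
450 hashes to 8, h2=3; 8 taken → place at 11.
721 hashes to 7, h2=2; 7 taken → place at 9.
Table: [_, _, 223, _, _, _, 907, 399, 246, 721, 469, 450, 284, 212, _, 380, _]
Lookup 380: h=6, h2=13, probe 6,2,15 → found at 15.

3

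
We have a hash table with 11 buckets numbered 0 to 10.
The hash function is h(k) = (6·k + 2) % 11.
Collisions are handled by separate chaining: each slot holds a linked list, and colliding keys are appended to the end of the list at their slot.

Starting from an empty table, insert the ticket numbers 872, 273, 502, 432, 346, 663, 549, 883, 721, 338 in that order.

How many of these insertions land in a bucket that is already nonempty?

3

872 → bucket 9
273 → bucket 1
502 → bucket 0
432 → bucket 9 (collision)
346 → bucket 10
663 → bucket 9 (collision)
549 → bucket 7
883 → bucket 9 (collision)
721 → bucket 5
338 → bucket 6
Final buckets:
0: 502
1: 273
2: _
3: _
4: _
5: 721
6: 338
7: 549
8: _
9: 872 -> 432 -> 663 -> 883
10: 346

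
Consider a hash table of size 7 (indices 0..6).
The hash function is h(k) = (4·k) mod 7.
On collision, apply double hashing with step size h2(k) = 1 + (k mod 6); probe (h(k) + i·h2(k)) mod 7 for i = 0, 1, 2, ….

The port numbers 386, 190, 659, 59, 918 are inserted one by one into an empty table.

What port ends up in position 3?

659

Insert 386: h=4, slot 4 empty → index 4.
Insert 190: h=4, h2=5, slot 4 occupied → index 2.
Insert 659: h=4, h2=6, slot 4 occupied → index 3.
Insert 59: h=5, slot 5 empty → index 5.
Insert 918: h=4, h2=1, slots 4,5 occupied → index 6.
Table: [-, -, 190, 659, 386, 59, 918]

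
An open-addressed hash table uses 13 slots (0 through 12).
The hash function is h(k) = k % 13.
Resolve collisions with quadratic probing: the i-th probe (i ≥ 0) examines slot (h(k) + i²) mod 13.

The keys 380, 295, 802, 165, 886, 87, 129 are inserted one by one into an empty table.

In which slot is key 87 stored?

5

380: h=3 -> slot 3
295: h=9 -> slot 9
802: h=9, probe 9,10 -> slot 10
165: h=9, probe 9,10,0 -> slot 0
886: h=2 -> slot 2
87: h=9, probe 9,10,0,5 -> slot 5
129: h=12 -> slot 12
Table: [165, —, 886, 380, —, 87, —, —, —, 295, 802, —, 129]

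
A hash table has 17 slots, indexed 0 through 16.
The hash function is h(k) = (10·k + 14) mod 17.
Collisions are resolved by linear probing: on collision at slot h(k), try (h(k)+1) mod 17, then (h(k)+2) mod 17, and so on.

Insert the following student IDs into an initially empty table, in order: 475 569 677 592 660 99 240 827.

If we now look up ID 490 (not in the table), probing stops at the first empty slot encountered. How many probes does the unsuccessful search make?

7

475: h=4 → slot 4
569: h=9 → slot 9
677: h=1 → slot 1
592: h=1, probe 1,2 → slot 2
660: h=1, probe 1,2,3 → slot 3
99: h=1, probe 1,2,3,4,5 → slot 5
240: h=0 → slot 0
827: h=5, probe 5,6 → slot 6
Table: [240, 677, 592, 660, 475, 99, 827, —, —, 569, —, —, —, —, —, —, —]
Lookup 490: h=1, probe 1,2,3,4,5,6,7 → slot 7 empty, not found.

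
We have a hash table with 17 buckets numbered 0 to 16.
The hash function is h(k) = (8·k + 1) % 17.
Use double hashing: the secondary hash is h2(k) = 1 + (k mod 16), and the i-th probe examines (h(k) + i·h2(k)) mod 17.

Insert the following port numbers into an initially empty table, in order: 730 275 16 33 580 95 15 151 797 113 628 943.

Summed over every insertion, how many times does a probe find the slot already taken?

6

Insert 730: h=10, slot 10 empty → index 10.
Insert 275: h=8, slot 8 empty → index 8.
Insert 16: h=10, h2=1, slot 10 occupied → index 11.
Insert 33: h=10, h2=2, slot 10 occupied → index 12.
Insert 580: h=0, slot 0 empty → index 0.
Insert 95: h=13, slot 13 empty → index 13.
Insert 15: h=2, slot 2 empty → index 2.
Insert 151: h=2, h2=8, slots 2,10 occupied → index 1.
Insert 797: h=2, h2=14, slot 2 occupied → index 16.
Insert 113: h=4, slot 4 empty → index 4.
Insert 628: h=10, h2=5, slot 10 occupied → index 15.
Insert 943: h=14, slot 14 empty → index 14.
Table: [580, 151, 15, -, 113, -, -, -, 275, -, 730, 16, 33, 95, 943, 628, 797]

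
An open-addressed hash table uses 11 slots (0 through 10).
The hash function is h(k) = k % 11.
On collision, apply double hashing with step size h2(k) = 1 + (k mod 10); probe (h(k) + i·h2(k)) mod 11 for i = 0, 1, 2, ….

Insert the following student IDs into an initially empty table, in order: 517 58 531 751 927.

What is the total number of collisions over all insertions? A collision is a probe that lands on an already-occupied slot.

5

Insert 517: h=0, slot 0 empty → index 0.
Insert 58: h=3, slot 3 empty → index 3.
Insert 531: h=3, h2=2, slot 3 occupied → index 5.
Insert 751: h=3, h2=2, slots 3,5 occupied → index 7.
Insert 927: h=3, h2=8, slots 3,0 occupied → index 8.
Table: [517, ∅, ∅, 58, ∅, 531, ∅, 751, 927, ∅, ∅]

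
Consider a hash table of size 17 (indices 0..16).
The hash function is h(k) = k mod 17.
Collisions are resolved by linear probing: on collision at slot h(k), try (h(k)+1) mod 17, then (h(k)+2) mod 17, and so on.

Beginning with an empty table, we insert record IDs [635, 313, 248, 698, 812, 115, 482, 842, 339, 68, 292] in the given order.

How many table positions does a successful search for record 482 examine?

635 hashes to 6; slot 6 is free -> place at 6.
313 hashes to 7; slot 7 is free -> place at 7.
248 hashes to 10; slot 10 is free -> place at 10.
698 hashes to 1; slot 1 is free -> place at 1.
812 hashes to 13; slot 13 is free -> place at 13.
115 hashes to 13; 13 taken -> place at 14.
482 hashes to 6; 6,7 taken -> place at 8.
842 hashes to 9; slot 9 is free -> place at 9.
339 hashes to 16; slot 16 is free -> place at 16.
68 hashes to 0; slot 0 is free -> place at 0.
292 hashes to 3; slot 3 is free -> place at 3.
Table: [68, 698, _, 292, _, _, 635, 313, 482, 842, 248, _, _, 812, 115, _, 339]
Lookup 482: h=6, probe 6,7,8 → found at 8.

3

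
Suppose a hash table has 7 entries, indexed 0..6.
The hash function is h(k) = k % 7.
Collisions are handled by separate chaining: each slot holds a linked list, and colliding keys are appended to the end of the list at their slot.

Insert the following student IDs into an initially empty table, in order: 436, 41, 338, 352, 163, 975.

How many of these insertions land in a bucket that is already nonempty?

Insert 436: h=2, bucket 2 empty → new chain.
Insert 41: h=6, bucket 6 empty → new chain.
Insert 338: h=2, bucket 2 nonempty → append to chain.
Insert 352: h=2, bucket 2 nonempty → append to chain.
Insert 163: h=2, bucket 2 nonempty → append to chain.
Insert 975: h=2, bucket 2 nonempty → append to chain.
Final buckets:
0: ∅
1: ∅
2: 436 -> 338 -> 352 -> 163 -> 975
3: ∅
4: ∅
5: ∅
6: 41

4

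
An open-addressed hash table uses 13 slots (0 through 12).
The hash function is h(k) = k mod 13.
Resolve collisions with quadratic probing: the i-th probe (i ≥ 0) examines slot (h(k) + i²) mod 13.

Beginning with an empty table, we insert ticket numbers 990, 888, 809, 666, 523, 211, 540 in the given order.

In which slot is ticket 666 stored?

Insert 990: h=2, slot 2 empty -> index 2.
Insert 888: h=4, slot 4 empty -> index 4.
Insert 809: h=3, slot 3 empty -> index 3.
Insert 666: h=3, slots 3,4 occupied -> index 7.
Insert 523: h=3, slots 3,4,7 occupied -> index 12.
Insert 211: h=3, slots 3,4,7,12 occupied -> index 6.
Insert 540: h=7, slot 7 occupied -> index 8.
Table: [-, -, 990, 809, 888, -, 211, 666, 540, -, -, -, 523]

7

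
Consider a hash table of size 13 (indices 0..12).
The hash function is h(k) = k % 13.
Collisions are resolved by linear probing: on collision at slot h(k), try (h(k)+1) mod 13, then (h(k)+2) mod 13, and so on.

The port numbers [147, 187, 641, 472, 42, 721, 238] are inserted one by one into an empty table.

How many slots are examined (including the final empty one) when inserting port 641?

3

147: h=4 → slot 4
187: h=5 → slot 5
641: h=4, probe 4,5,6 → slot 6
472: h=4, probe 4,5,6,7 → slot 7
42: h=3 → slot 3
721: h=6, probe 6,7,8 → slot 8
238: h=4, probe 4,5,6,7,8,9 → slot 9
Table: [_, _, _, 42, 147, 187, 641, 472, 721, 238, _, _, _]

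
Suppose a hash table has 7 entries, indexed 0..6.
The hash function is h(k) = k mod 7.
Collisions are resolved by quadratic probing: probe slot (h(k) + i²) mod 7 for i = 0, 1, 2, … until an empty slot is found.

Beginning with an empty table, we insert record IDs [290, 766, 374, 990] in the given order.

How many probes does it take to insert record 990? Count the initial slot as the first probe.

4

Insert 290: h=3, slot 3 empty => index 3.
Insert 766: h=3, slot 3 occupied => index 4.
Insert 374: h=3, slots 3,4 occupied => index 0.
Insert 990: h=3, slots 3,4,0 occupied => index 5.
Table: [374, -, -, 290, 766, 990, -]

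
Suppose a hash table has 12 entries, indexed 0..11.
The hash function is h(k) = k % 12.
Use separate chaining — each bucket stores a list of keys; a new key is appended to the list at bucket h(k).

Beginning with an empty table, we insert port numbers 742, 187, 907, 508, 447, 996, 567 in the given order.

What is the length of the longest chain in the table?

Insert 742: h=10, bucket 10 empty → new chain.
Insert 187: h=7, bucket 7 empty → new chain.
Insert 907: h=7, bucket 7 nonempty → append to chain.
Insert 508: h=4, bucket 4 empty → new chain.
Insert 447: h=3, bucket 3 empty → new chain.
Insert 996: h=0, bucket 0 empty → new chain.
Insert 567: h=3, bucket 3 nonempty → append to chain.
Final buckets:
0: 996
1: .
2: .
3: 447 -> 567
4: 508
5: .
6: .
7: 187 -> 907
8: .
9: .
10: 742
11: .

2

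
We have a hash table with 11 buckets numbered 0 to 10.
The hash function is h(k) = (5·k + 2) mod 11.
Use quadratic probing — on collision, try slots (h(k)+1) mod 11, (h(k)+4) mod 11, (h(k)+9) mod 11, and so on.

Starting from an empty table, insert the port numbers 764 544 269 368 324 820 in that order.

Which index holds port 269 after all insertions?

Insert 764: h=5, slot 5 empty -> index 5.
Insert 544: h=5, slot 5 occupied -> index 6.
Insert 269: h=5, slots 5,6 occupied -> index 9.
Insert 368: h=5, slots 5,6,9 occupied -> index 3.
Insert 324: h=5, slots 5,6,9,3 occupied -> index 10.
Insert 820: h=10, slot 10 occupied -> index 0.
Table: [820, -, -, 368, -, 764, 544, -, -, 269, 324]

9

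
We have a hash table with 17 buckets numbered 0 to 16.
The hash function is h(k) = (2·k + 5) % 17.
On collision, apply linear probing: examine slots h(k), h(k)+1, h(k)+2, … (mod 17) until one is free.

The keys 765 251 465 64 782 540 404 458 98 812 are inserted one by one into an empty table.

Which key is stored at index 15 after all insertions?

Insert 765: h=5, slot 5 empty → index 5.
Insert 251: h=14, slot 14 empty → index 14.
Insert 465: h=0, slot 0 empty → index 0.
Insert 64: h=14, slot 14 occupied → index 15.
Insert 782: h=5, slot 5 occupied → index 6.
Insert 540: h=14, slots 14,15 occupied → index 16.
Insert 404: h=14, slots 14,15,16,0 occupied → index 1.
Insert 458: h=3, slot 3 empty → index 3.
Insert 98: h=14, slots 14,15,16,0,1 occupied → index 2.
Insert 812: h=14, slots 14,15,16,0,1,2,3 occupied → index 4.
Table: [465, 404, 98, 458, 812, 765, 782, —, —, —, —, —, —, —, 251, 64, 540]

64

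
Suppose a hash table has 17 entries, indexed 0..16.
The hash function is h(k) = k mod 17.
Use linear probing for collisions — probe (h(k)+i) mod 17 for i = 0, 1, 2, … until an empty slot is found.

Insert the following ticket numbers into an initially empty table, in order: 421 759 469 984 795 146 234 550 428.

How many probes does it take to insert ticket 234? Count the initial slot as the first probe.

4

421: h=13 → slot 13
759: h=11 → slot 11
469: h=10 → slot 10
984: h=15 → slot 15
795: h=13, probe 13,14 → slot 14
146: h=10, probe 10,11,12 → slot 12
234: h=13, probe 13,14,15,16 → slot 16
550: h=6 → slot 6
428: h=3 → slot 3
Table: [., ., ., 428, ., ., 550, ., ., ., 469, 759, 146, 421, 795, 984, 234]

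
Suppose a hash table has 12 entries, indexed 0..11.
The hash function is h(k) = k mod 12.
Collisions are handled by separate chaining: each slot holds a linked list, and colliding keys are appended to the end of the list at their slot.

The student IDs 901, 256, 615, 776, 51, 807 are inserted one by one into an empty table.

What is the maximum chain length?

3

901 → bucket 1
256 → bucket 4
615 → bucket 3
776 → bucket 8
51 → bucket 3 (collision)
807 → bucket 3 (collision)
Final buckets:
0: -
1: 901
2: -
3: 615 -> 51 -> 807
4: 256
5: -
6: -
7: -
8: 776
9: -
10: -
11: -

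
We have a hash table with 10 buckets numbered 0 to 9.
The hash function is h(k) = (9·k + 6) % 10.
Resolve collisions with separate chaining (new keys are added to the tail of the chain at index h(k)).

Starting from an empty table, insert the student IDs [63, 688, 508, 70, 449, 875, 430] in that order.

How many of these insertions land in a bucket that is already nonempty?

63 → bucket 3
688 → bucket 8
508 → bucket 8 (collision)
70 → bucket 6
449 → bucket 7
875 → bucket 1
430 → bucket 6 (collision)
Final buckets:
0: .
1: 875
2: .
3: 63
4: .
5: .
6: 70 -> 430
7: 449
8: 688 -> 508
9: .

2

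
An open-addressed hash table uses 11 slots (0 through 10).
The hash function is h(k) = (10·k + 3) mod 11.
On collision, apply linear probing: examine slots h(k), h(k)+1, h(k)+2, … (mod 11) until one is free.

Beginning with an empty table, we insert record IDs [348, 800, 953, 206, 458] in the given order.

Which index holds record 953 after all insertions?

Insert 348: h=7, slot 7 empty => index 7.
Insert 800: h=6, slot 6 empty => index 6.
Insert 953: h=7, slot 7 occupied => index 8.
Insert 206: h=6, slots 6,7,8 occupied => index 9.
Insert 458: h=7, slots 7,8,9 occupied => index 10.
Table: [_, _, _, _, _, _, 800, 348, 953, 206, 458]

8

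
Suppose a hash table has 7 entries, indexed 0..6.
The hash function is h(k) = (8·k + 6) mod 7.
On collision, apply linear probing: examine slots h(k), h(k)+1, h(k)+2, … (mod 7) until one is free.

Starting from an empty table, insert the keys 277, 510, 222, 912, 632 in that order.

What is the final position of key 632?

2

277 hashes to 3; slot 3 is free -> place at 3.
510 hashes to 5; slot 5 is free -> place at 5.
222 hashes to 4; slot 4 is free -> place at 4.
912 hashes to 1; slot 1 is free -> place at 1.
632 hashes to 1; 1 taken -> place at 2.
Table: [_, 912, 632, 277, 222, 510, _]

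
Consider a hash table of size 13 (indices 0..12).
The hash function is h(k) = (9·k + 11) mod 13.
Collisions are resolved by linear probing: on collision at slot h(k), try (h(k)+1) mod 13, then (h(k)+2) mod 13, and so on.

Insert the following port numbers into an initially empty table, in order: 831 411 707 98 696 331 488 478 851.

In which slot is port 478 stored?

831 hashes to 2; slot 2 is free → place at 2.
411 hashes to 5; slot 5 is free → place at 5.
707 hashes to 4; slot 4 is free → place at 4.
98 hashes to 9; slot 9 is free → place at 9.
696 hashes to 9; 9 taken → place at 10.
331 hashes to 0; slot 0 is free → place at 0.
488 hashes to 9; 9,10 taken → place at 11.
478 hashes to 10; 10,11 taken → place at 12.
851 hashes to 0; 0 taken → place at 1.
Table: [331, 851, 831, ., 707, 411, ., ., ., 98, 696, 488, 478]

12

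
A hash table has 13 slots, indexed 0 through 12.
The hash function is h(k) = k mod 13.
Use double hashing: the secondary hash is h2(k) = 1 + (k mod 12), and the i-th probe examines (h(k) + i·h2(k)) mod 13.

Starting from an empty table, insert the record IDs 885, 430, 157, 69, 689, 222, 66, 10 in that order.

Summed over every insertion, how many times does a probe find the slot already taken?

5

Insert 885: h=1, slot 1 empty => index 1.
Insert 430: h=1, h2=11, slot 1 occupied => index 12.
Insert 157: h=1, h2=2, slot 1 occupied => index 3.
Insert 69: h=4, slot 4 empty => index 4.
Insert 689: h=0, slot 0 empty => index 0.
Insert 222: h=1, h2=7, slot 1 occupied => index 8.
Insert 66: h=1, h2=7, slots 1,8 occupied => index 2.
Insert 10: h=10, slot 10 empty => index 10.
Table: [689, 885, 66, 157, 69, _, _, _, 222, _, 10, _, 430]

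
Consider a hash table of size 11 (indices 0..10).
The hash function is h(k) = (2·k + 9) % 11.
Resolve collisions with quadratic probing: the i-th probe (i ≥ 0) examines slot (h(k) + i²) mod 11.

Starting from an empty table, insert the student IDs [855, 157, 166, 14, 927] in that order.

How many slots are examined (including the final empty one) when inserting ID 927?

855 hashes to 3; slot 3 is free => place at 3.
157 hashes to 4; slot 4 is free => place at 4.
166 hashes to 0; slot 0 is free => place at 0.
14 hashes to 4; 4 taken => place at 5.
927 hashes to 4; 4,5 taken => place at 8.
Table: [166, _, _, 855, 157, 14, _, _, 927, _, _]

3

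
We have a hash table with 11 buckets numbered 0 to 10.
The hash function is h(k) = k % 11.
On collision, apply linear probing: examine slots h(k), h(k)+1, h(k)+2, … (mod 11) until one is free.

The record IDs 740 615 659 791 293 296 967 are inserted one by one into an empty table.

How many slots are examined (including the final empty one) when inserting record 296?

Insert 740: h=3, slot 3 empty => index 3.
Insert 615: h=10, slot 10 empty => index 10.
Insert 659: h=10, slot 10 occupied => index 0.
Insert 791: h=10, slots 10,0 occupied => index 1.
Insert 293: h=7, slot 7 empty => index 7.
Insert 296: h=10, slots 10,0,1 occupied => index 2.
Insert 967: h=10, slots 10,0,1,2,3 occupied => index 4.
Table: [659, 791, 296, 740, 967, _, _, 293, _, _, 615]

4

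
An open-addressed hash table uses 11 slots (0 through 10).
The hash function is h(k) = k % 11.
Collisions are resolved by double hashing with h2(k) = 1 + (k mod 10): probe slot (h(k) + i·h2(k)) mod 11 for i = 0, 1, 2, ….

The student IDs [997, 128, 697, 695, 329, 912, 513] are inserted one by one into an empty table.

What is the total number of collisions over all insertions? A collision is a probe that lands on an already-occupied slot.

5

997: h=7 -> slot 7
128: h=7, h2=9, probe 7,5 -> slot 5
697: h=4 -> slot 4
695: h=2 -> slot 2
329: h=10 -> slot 10
912: h=10, h2=3, probe 10,2,5,8 -> slot 8
513: h=7, h2=4, probe 7,0 -> slot 0
Table: [513, _, 695, _, 697, 128, _, 997, 912, _, 329]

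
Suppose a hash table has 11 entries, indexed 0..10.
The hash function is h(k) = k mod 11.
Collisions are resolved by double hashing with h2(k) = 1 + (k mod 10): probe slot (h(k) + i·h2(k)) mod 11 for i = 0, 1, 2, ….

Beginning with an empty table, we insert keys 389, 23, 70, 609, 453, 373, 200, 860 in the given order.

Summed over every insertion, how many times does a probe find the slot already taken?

389 hashes to 4; slot 4 is free => place at 4.
23 hashes to 1; slot 1 is free => place at 1.
70 hashes to 4, h2=1; 4 taken => place at 5.
609 hashes to 4, h2=10; 4 taken => place at 3.
453 hashes to 2; slot 2 is free => place at 2.
373 hashes to 10; slot 10 is free => place at 10.
200 hashes to 2, h2=1; 2,3,4,5 taken => place at 6.
860 hashes to 2, h2=1; 2,3,4,5,6 taken => place at 7.
Table: [∅, 23, 453, 609, 389, 70, 200, 860, ∅, ∅, 373]

11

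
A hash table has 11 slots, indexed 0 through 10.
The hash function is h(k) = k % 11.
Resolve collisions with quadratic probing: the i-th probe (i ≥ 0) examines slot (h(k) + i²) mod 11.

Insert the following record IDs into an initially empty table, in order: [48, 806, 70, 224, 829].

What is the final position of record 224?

8

48: h=4 → slot 4
806: h=3 → slot 3
70: h=4, probe 4,5 → slot 5
224: h=4, probe 4,5,8 → slot 8
829: h=4, probe 4,5,8,2 → slot 2
Table: [-, -, 829, 806, 48, 70, -, -, 224, -, -]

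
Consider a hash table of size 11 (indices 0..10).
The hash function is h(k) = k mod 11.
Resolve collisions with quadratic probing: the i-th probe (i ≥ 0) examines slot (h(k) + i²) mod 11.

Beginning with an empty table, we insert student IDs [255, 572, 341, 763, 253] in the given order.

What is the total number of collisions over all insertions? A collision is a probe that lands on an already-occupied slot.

Insert 255: h=2, slot 2 empty => index 2.
Insert 572: h=0, slot 0 empty => index 0.
Insert 341: h=0, slot 0 occupied => index 1.
Insert 763: h=4, slot 4 empty => index 4.
Insert 253: h=0, slots 0,1,4 occupied => index 9.
Table: [572, 341, 255, ∅, 763, ∅, ∅, ∅, ∅, 253, ∅]

4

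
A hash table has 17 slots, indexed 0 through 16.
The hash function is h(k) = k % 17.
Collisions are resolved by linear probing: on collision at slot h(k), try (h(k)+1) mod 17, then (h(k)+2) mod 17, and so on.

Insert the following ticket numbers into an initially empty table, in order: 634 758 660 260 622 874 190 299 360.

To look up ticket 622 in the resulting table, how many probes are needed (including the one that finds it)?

2

634 hashes to 5; slot 5 is free → place at 5.
758 hashes to 10; slot 10 is free → place at 10.
660 hashes to 14; slot 14 is free → place at 14.
260 hashes to 5; 5 taken → place at 6.
622 hashes to 10; 10 taken → place at 11.
874 hashes to 7; slot 7 is free → place at 7.
190 hashes to 3; slot 3 is free → place at 3.
299 hashes to 10; 10,11 taken → place at 12.
360 hashes to 3; 3 taken → place at 4.
Table: [∅, ∅, ∅, 190, 360, 634, 260, 874, ∅, ∅, 758, 622, 299, ∅, 660, ∅, ∅]
Lookup 622: h=10, probe 10,11 → found at 11.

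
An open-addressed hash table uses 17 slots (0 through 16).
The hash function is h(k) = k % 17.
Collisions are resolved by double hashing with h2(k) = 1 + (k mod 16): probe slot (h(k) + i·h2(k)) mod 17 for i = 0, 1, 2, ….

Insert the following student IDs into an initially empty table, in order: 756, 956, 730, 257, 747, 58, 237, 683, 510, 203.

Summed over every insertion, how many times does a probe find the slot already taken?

4

756: h=8 => slot 8
956: h=4 => slot 4
730: h=16 => slot 16
257: h=2 => slot 2
747: h=16, h2=12, probe 16,11 => slot 11
58: h=7 => slot 7
237: h=16, h2=14, probe 16,13 => slot 13
683: h=3 => slot 3
510: h=0 => slot 0
203: h=16, h2=12, probe 16,11,6 => slot 6
Table: [510, ∅, 257, 683, 956, ∅, 203, 58, 756, ∅, ∅, 747, ∅, 237, ∅, ∅, 730]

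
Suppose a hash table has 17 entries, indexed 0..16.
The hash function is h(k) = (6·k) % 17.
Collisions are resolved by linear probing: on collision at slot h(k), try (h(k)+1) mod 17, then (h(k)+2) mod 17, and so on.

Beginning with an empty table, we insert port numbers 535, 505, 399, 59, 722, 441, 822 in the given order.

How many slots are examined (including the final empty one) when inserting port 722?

535: h=14 => slot 14
505: h=4 => slot 4
399: h=14, probe 14,15 => slot 15
59: h=14, probe 14,15,16 => slot 16
722: h=14, probe 14,15,16,0 => slot 0
441: h=11 => slot 11
822: h=2 => slot 2
Table: [722, ∅, 822, ∅, 505, ∅, ∅, ∅, ∅, ∅, ∅, 441, ∅, ∅, 535, 399, 59]

4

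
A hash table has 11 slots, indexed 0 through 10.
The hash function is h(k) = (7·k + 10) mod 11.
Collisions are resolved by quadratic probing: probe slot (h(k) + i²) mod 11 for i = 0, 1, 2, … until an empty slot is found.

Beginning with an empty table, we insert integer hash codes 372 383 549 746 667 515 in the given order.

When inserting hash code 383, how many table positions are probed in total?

372 hashes to 7; slot 7 is free -> place at 7.
383 hashes to 7; 7 taken -> place at 8.
549 hashes to 3; slot 3 is free -> place at 3.
746 hashes to 7; 7,8 taken -> place at 0.
667 hashes to 4; slot 4 is free -> place at 4.
515 hashes to 7; 7,8,0 taken -> place at 5.
Table: [746, ∅, ∅, 549, 667, 515, ∅, 372, 383, ∅, ∅]

2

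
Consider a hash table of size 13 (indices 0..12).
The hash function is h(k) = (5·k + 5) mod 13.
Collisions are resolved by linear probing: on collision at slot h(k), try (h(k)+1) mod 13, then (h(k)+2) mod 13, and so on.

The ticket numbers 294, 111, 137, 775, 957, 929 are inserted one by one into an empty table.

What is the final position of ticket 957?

294 hashes to 6; slot 6 is free → place at 6.
111 hashes to 1; slot 1 is free → place at 1.
137 hashes to 1; 1 taken → place at 2.
775 hashes to 6; 6 taken → place at 7.
957 hashes to 6; 6,7 taken → place at 8.
929 hashes to 9; slot 9 is free → place at 9.
Table: [-, 111, 137, -, -, -, 294, 775, 957, 929, -, -, -]

8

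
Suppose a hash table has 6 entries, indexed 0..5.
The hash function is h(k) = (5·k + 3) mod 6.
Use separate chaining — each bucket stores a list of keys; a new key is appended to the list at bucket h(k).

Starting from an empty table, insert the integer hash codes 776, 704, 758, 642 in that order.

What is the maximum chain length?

3

Insert 776: h=1, bucket 1 empty -> new chain.
Insert 704: h=1, bucket 1 nonempty -> append to chain.
Insert 758: h=1, bucket 1 nonempty -> append to chain.
Insert 642: h=3, bucket 3 empty -> new chain.
Final buckets:
0: .
1: 776 -> 704 -> 758
2: .
3: 642
4: .
5: .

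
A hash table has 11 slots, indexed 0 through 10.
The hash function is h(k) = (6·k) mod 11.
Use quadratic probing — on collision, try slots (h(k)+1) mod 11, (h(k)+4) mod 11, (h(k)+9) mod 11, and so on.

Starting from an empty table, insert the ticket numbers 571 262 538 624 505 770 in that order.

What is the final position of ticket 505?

571: h=5 → slot 5
262: h=10 → slot 10
538: h=5, probe 5,6 → slot 6
624: h=4 → slot 4
505: h=5, probe 5,6,9 → slot 9
770: h=0 → slot 0
Table: [770, ∅, ∅, ∅, 624, 571, 538, ∅, ∅, 505, 262]

9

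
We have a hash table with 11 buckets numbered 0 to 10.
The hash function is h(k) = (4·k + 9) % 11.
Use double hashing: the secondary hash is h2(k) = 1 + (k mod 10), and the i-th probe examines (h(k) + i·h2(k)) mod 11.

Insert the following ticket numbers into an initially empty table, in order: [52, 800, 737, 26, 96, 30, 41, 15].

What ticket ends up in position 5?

15

52 hashes to 8; slot 8 is free -> place at 8.
800 hashes to 8, h2=1; 8 taken -> place at 9.
737 hashes to 9, h2=8; 9 taken -> place at 6.
26 hashes to 3; slot 3 is free -> place at 3.
96 hashes to 8, h2=7; 8 taken -> place at 4.
30 hashes to 8, h2=1; 8,9 taken -> place at 10.
41 hashes to 8, h2=2; 8,10 taken -> place at 1.
15 hashes to 3, h2=6; 3,9,4,10 taken -> place at 5.
Table: [_, 41, _, 26, 96, 15, 737, _, 52, 800, 30]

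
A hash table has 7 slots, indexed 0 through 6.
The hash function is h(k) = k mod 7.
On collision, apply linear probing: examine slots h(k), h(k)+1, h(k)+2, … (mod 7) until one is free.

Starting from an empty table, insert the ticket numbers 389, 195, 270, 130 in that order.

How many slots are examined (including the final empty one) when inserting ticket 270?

389: h=4 → slot 4
195: h=6 → slot 6
270: h=4, probe 4,5 → slot 5
130: h=4, probe 4,5,6,0 → slot 0
Table: [130, —, —, —, 389, 270, 195]

2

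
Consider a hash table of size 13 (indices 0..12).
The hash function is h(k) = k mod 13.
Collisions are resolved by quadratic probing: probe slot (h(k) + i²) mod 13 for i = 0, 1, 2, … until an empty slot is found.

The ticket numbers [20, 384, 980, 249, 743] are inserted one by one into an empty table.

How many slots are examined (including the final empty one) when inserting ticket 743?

20 hashes to 7; slot 7 is free => place at 7.
384 hashes to 7; 7 taken => place at 8.
980 hashes to 5; slot 5 is free => place at 5.
249 hashes to 2; slot 2 is free => place at 2.
743 hashes to 2; 2 taken => place at 3.
Table: [∅, ∅, 249, 743, ∅, 980, ∅, 20, 384, ∅, ∅, ∅, ∅]

2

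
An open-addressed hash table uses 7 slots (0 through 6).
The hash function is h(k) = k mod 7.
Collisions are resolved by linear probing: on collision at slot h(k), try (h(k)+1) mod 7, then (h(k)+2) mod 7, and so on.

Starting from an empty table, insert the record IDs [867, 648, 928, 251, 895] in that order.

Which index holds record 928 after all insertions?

5

867: h=6 => slot 6
648: h=4 => slot 4
928: h=4, probe 4,5 => slot 5
251: h=6, probe 6,0 => slot 0
895: h=6, probe 6,0,1 => slot 1
Table: [251, 895, —, —, 648, 928, 867]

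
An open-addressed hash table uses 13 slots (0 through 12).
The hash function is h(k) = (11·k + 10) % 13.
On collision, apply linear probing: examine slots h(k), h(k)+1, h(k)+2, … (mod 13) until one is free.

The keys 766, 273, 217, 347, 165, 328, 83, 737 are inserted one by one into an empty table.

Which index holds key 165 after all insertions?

Insert 766: h=12, slot 12 empty => index 12.
Insert 273: h=10, slot 10 empty => index 10.
Insert 217: h=5, slot 5 empty => index 5.
Insert 347: h=5, slot 5 occupied => index 6.
Insert 165: h=5, slots 5,6 occupied => index 7.
Insert 328: h=4, slot 4 empty => index 4.
Insert 83: h=0, slot 0 empty => index 0.
Insert 737: h=5, slots 5,6,7 occupied => index 8.
Table: [83, -, -, -, 328, 217, 347, 165, 737, -, 273, -, 766]

7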